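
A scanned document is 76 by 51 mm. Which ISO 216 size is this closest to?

A8 (52 × 74 mm)

Aspect ratio 76/51 ≈ 1.490 (ISO target is √2 ≈ 1.414).
In the A-series (A0 area = 1 m²): A8 = 52 × 74 mm.
Off by 3 mm total — nearest standard size.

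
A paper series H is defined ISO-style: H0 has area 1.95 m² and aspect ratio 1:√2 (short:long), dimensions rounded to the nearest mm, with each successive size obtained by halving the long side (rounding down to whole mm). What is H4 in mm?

293 × 415 mm

Let H0's short side be w mm. w · w√2 = 1.95 m² = 1,950,000 mm², so w ≈ 1174.2 mm and w√2 ≈ 1660.6 mm → H0 = 1174 × 1661 mm.
H1: ⌊1661/2⌋ × 1174 = 830 × 1174 mm
H2: ⌊1174/2⌋ × 830 = 587 × 830 mm
H3: ⌊830/2⌋ × 587 = 415 × 587 mm
H4: ⌊587/2⌋ × 415 = 293 × 415 mm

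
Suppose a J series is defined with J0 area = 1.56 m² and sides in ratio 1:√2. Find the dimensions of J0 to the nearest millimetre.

1050 × 1485 mm

Let the short side be w mm. Then w · w√2 = 1.56 m² = 1,560,000 mm².
w² = 1,560,000/√2, so w ≈ 1050.3 mm; long side = w√2 ≈ 1485.3 mm.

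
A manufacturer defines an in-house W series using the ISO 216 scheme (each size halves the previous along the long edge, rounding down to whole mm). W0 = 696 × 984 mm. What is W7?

W1 = 492 × 696 mm (from W0 by 1 halving).
W2: ⌊696/2⌋ × 492 = 348 × 492 mm
W3: ⌊492/2⌋ × 348 = 246 × 348 mm
W4: ⌊348/2⌋ × 246 = 174 × 246 mm
W5: ⌊246/2⌋ × 174 = 123 × 174 mm
W6: ⌊174/2⌋ × 123 = 87 × 123 mm
W7: ⌊123/2⌋ × 87 = 61 × 87 mm

61 × 87 mm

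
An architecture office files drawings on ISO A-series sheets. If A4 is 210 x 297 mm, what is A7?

74 × 105 mm

A5: ⌊297/2⌋ × 210 = 148 × 210 mm
A6: ⌊210/2⌋ × 148 = 105 × 148 mm
A7: ⌊148/2⌋ × 105 = 74 × 105 mm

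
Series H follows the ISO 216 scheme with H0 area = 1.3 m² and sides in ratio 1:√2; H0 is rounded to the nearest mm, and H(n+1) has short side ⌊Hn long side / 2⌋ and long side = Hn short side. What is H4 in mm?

Let H0's short side be w mm. w · w√2 = 1.3 m² = 1,300,000 mm², so w ≈ 958.8 mm and w√2 ≈ 1355.9 mm → H0 = 959 × 1356 mm.
H1: ⌊1356/2⌋ × 959 = 678 × 959 mm
H2: ⌊959/2⌋ × 678 = 479 × 678 mm
H3: ⌊678/2⌋ × 479 = 339 × 479 mm
H4: ⌊479/2⌋ × 339 = 239 × 339 mm

239 × 339 mm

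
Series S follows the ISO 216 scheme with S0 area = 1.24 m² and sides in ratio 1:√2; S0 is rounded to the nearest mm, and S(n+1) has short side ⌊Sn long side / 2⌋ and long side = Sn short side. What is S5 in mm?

Let S0's short side be w mm. w · w√2 = 1.24 m² = 1,240,000 mm², so w ≈ 936.4 mm and w√2 ≈ 1324.2 mm → S0 = 936 × 1324 mm.
S1: ⌊1324/2⌋ × 936 = 662 × 936 mm
S2: ⌊936/2⌋ × 662 = 468 × 662 mm
S3: ⌊662/2⌋ × 468 = 331 × 468 mm
S4: ⌊468/2⌋ × 331 = 234 × 331 mm
S5: ⌊331/2⌋ × 234 = 165 × 234 mm

165 × 234 mm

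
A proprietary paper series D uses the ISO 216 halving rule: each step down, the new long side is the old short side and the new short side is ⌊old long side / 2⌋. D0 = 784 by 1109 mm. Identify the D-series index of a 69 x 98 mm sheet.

D0: 784 × 1109 mm
D1: 554 × 784 mm
D2: 392 × 554 mm
D3: 277 × 392 mm
D4: 196 × 277 mm
D5: 138 × 196 mm
D6: 98 × 138 mm
D7: 69 × 98 mm
D8: 49 × 69 mm
→ matches D7.

D7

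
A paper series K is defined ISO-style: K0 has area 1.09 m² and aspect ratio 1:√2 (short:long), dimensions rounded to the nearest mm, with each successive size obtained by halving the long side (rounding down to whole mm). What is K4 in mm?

219 × 310 mm

Let K0's short side be w mm. w · w√2 = 1.09 m² = 1,090,000 mm², so w ≈ 877.9 mm and w√2 ≈ 1241.6 mm → K0 = 878 × 1242 mm.
K1: ⌊1242/2⌋ × 878 = 621 × 878 mm
K2: ⌊878/2⌋ × 621 = 439 × 621 mm
K3: ⌊621/2⌋ × 439 = 310 × 439 mm
K4: ⌊439/2⌋ × 310 = 219 × 310 mm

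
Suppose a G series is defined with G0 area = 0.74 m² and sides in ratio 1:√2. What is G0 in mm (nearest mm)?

Let the short side be w mm. Then w · w√2 = 0.74 m² = 740,000 mm².
w² = 740,000/√2, so w ≈ 723.4 mm; long side = w√2 ≈ 1023.0 mm.

723 × 1023 mm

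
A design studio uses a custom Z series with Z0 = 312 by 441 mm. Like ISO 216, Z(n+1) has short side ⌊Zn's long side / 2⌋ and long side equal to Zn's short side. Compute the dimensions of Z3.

110 × 156 mm

Z1: ⌊441/2⌋ × 312 = 220 × 312 mm
Z2: ⌊312/2⌋ × 220 = 156 × 220 mm
Z3: ⌊220/2⌋ × 156 = 110 × 156 mm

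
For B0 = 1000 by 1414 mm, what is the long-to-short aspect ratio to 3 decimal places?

1.414

1414 / 1000 = 1.414
Matches √2 ≈ 1.414 — the ISO 216 defining ratio.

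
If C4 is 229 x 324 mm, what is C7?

C5: ⌊324/2⌋ × 229 = 162 × 229 mm
C6: ⌊229/2⌋ × 162 = 114 × 162 mm
C7: ⌊162/2⌋ × 114 = 81 × 114 mm

81 × 114 mm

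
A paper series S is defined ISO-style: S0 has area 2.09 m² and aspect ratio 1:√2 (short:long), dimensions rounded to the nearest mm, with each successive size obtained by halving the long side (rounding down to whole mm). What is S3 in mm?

429 × 608 mm

Let S0's short side be w mm. w · w√2 = 2.09 m² = 2,090,000 mm², so w ≈ 1215.7 mm and w√2 ≈ 1719.2 mm → S0 = 1216 × 1719 mm.
S1: ⌊1719/2⌋ × 1216 = 859 × 1216 mm
S2: ⌊1216/2⌋ × 859 = 608 × 859 mm
S3: ⌊859/2⌋ × 608 = 429 × 608 mm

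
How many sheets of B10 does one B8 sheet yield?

4

B8 = 62 × 88 mm; B10 = 31 × 44 mm.
Each halving step doubles the count; 2 steps from B8 to B10.
2^2 = 4.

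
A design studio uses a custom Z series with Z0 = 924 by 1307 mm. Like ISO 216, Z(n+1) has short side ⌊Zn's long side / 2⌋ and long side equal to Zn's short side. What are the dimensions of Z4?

231 × 326 mm

Z1: ⌊1307/2⌋ × 924 = 653 × 924 mm
Z2: ⌊924/2⌋ × 653 = 462 × 653 mm
Z3: ⌊653/2⌋ × 462 = 326 × 462 mm
Z4: ⌊462/2⌋ × 326 = 231 × 326 mm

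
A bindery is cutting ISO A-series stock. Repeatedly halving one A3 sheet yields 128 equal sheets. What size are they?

128 = 2^7, so 7 halving steps.
A3 → A4 → … → A10 after 7 steps.

A10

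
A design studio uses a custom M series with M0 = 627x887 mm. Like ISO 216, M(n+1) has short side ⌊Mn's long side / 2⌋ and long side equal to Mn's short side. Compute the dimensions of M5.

M1: ⌊887/2⌋ × 627 = 443 × 627 mm
M2: ⌊627/2⌋ × 443 = 313 × 443 mm
M3: ⌊443/2⌋ × 313 = 221 × 313 mm
M4: ⌊313/2⌋ × 221 = 156 × 221 mm
M5: ⌊221/2⌋ × 156 = 110 × 156 mm

110 × 156 mm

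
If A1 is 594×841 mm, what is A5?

148 × 210 mm

A2: ⌊841/2⌋ × 594 = 420 × 594 mm
A3: ⌊594/2⌋ × 420 = 297 × 420 mm
A4: ⌊420/2⌋ × 297 = 210 × 297 mm
A5: ⌊297/2⌋ × 210 = 148 × 210 mm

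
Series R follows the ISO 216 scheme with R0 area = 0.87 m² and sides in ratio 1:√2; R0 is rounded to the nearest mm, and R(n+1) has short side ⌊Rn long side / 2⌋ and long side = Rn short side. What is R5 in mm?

138 × 196 mm

Let R0's short side be w mm. w · w√2 = 0.87 m² = 870,000 mm², so w ≈ 784.3 mm and w√2 ≈ 1109.2 mm → R0 = 784 × 1109 mm.
R1: ⌊1109/2⌋ × 784 = 554 × 784 mm
R2: ⌊784/2⌋ × 554 = 392 × 554 mm
R3: ⌊554/2⌋ × 392 = 277 × 392 mm
R4: ⌊392/2⌋ × 277 = 196 × 277 mm
R5: ⌊277/2⌋ × 196 = 138 × 196 mm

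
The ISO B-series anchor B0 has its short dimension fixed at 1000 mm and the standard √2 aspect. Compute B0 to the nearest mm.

1000 × 1414 mm

Short side = 1000 mm; long side = 1000√2 ≈ 1414.2 mm.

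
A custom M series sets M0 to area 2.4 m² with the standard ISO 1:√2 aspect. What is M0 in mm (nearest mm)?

1303 × 1842 mm

Let the short side be w mm. Then w · w√2 = 2.4 m² = 2,400,000 mm².
w² = 2,400,000/√2, so w ≈ 1302.7 mm; long side = w√2 ≈ 1842.3 mm.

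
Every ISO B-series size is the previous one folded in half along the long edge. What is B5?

B0 = 1000 × 1414 mm (B0 has a 1000 mm short side, aspect 1:√2).
B1: ⌊1414/2⌋ × 1000 = 707 × 1000 mm
B2: ⌊1000/2⌋ × 707 = 500 × 707 mm
B3: ⌊707/2⌋ × 500 = 353 × 500 mm
B4: ⌊500/2⌋ × 353 = 250 × 353 mm
B5: ⌊353/2⌋ × 250 = 176 × 250 mm

176 × 250 mm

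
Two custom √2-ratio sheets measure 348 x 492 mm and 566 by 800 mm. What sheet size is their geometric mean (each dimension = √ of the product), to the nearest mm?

Short side: √(348 · 566) = √196968 ≈ 443.8 → 444 mm
Long side: √(492 · 800) = √393600 ≈ 627.4 → 627 mm

444 × 627 mm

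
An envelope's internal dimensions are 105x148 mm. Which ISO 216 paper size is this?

A6 (105 × 148 mm)

Aspect ratio 148/105 ≈ 1.410 — close to the ISO √2 ≈ 1.414.
In the A-series (A0 area = 1 m²): A6 = 105 × 148 mm.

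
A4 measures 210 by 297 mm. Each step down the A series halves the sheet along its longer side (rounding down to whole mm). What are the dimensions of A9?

37 × 52 mm

A5: ⌊297/2⌋ × 210 = 148 × 210 mm
A6: ⌊210/2⌋ × 148 = 105 × 148 mm
A7: ⌊148/2⌋ × 105 = 74 × 105 mm
A8: ⌊105/2⌋ × 74 = 52 × 74 mm
A9: ⌊74/2⌋ × 52 = 37 × 52 mm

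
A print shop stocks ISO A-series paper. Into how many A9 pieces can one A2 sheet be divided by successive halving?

A2 = 420 × 594 mm; A9 = 37 × 52 mm.
Each halving step doubles the count; 7 steps from A2 to A9.
2^7 = 128.

128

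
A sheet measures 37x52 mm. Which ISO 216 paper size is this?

Aspect ratio 52/37 ≈ 1.405 — close to the ISO √2 ≈ 1.414.
In the A-series (A0 area = 1 m²): A9 = 37 × 52 mm.

A9 (37 × 52 mm)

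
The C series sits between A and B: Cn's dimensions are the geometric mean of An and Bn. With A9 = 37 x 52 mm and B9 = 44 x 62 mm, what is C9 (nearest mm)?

Short side: √(37 · 44) = √1628 ≈ 40.3 → 40 mm
Long side: √(52 · 62) = √3224 ≈ 56.8 → 57 mm

40 × 57 mm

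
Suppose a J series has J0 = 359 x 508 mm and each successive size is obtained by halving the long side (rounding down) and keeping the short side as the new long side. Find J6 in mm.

J1: ⌊508/2⌋ × 359 = 254 × 359 mm
J2: ⌊359/2⌋ × 254 = 179 × 254 mm
J3: ⌊254/2⌋ × 179 = 127 × 179 mm
J4: ⌊179/2⌋ × 127 = 89 × 127 mm
J5: ⌊127/2⌋ × 89 = 63 × 89 mm
J6: ⌊89/2⌋ × 63 = 44 × 63 mm

44 × 63 mm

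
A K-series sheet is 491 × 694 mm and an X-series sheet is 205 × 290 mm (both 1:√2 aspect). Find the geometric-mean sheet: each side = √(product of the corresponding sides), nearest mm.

Short side: √(491 · 205) = √100655 ≈ 317.3 → 317 mm
Long side: √(694 · 290) = √201260 ≈ 448.6 → 449 mm

317 × 449 mm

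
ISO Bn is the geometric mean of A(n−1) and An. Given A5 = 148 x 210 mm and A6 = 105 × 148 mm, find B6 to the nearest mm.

Short side: √(148 · 105) = √15540 ≈ 124.7 → 125 mm
Long side: √(210 · 148) = √31080 ≈ 176.3 → 176 mm

125 × 176 mm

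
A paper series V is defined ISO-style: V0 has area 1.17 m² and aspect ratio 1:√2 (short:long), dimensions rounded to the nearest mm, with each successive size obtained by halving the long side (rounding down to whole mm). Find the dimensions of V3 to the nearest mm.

321 × 455 mm

Let V0's short side be w mm. w · w√2 = 1.17 m² = 1,170,000 mm², so w ≈ 909.6 mm and w√2 ≈ 1286.3 mm → V0 = 910 × 1286 mm.
V1: ⌊1286/2⌋ × 910 = 643 × 910 mm
V2: ⌊910/2⌋ × 643 = 455 × 643 mm
V3: ⌊643/2⌋ × 455 = 321 × 455 mm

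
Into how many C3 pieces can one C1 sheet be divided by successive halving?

C1 = 648 × 917 mm; C3 = 324 × 458 mm.
Each halving step doubles the count; 2 steps from C1 to C3.
2^2 = 4.

4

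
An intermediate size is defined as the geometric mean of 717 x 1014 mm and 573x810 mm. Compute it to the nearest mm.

641 × 906 mm

Short side: √(717 · 573) = √410841 ≈ 641.0 → 641 mm
Long side: √(1014 · 810) = √821340 ≈ 906.3 → 906 mm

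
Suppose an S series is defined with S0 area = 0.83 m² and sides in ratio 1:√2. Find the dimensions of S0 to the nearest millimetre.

766 × 1083 mm

Let the short side be w mm. Then w · w√2 = 0.83 m² = 830,000 mm².
w² = 830,000/√2, so w ≈ 766.1 mm; long side = w√2 ≈ 1083.4 mm.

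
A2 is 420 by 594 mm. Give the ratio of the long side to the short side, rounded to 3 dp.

594 / 420 = 1.414
Matches √2 ≈ 1.414 — the ISO 216 defining ratio.

1.414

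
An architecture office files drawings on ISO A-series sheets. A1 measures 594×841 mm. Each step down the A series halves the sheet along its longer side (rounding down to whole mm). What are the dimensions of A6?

A2: ⌊841/2⌋ × 594 = 420 × 594 mm
A3: ⌊594/2⌋ × 420 = 297 × 420 mm
A4: ⌊420/2⌋ × 297 = 210 × 297 mm
A5: ⌊297/2⌋ × 210 = 148 × 210 mm
A6: ⌊210/2⌋ × 148 = 105 × 148 mm

105 × 148 mm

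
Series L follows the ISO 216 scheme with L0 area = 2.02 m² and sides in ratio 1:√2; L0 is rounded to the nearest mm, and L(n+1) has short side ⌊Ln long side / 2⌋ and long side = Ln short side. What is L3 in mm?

Let L0's short side be w mm. w · w√2 = 2.02 m² = 2,020,000 mm², so w ≈ 1195.1 mm and w√2 ≈ 1690.2 mm → L0 = 1195 × 1690 mm.
L1: ⌊1690/2⌋ × 1195 = 845 × 1195 mm
L2: ⌊1195/2⌋ × 845 = 597 × 845 mm
L3: ⌊845/2⌋ × 597 = 422 × 597 mm

422 × 597 mm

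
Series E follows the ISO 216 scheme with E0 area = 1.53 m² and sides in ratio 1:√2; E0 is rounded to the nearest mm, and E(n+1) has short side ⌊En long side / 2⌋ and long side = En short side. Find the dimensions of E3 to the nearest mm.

Let E0's short side be w mm. w · w√2 = 1.53 m² = 1,530,000 mm², so w ≈ 1040.1 mm and w√2 ≈ 1471.0 mm → E0 = 1040 × 1471 mm.
E1: ⌊1471/2⌋ × 1040 = 735 × 1040 mm
E2: ⌊1040/2⌋ × 735 = 520 × 735 mm
E3: ⌊735/2⌋ × 520 = 367 × 520 mm

367 × 520 mm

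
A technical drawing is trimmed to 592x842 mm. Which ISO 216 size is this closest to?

A1 (594 × 841 mm)

Aspect ratio 842/592 ≈ 1.422 — close to the ISO √2 ≈ 1.414.
In the A-series (A0 area = 1 m²): A1 = 594 × 841 mm.
Off by 3 mm total — nearest standard size.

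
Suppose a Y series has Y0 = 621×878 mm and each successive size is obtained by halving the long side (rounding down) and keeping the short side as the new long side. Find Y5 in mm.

Y1: ⌊878/2⌋ × 621 = 439 × 621 mm
Y2: ⌊621/2⌋ × 439 = 310 × 439 mm
Y3: ⌊439/2⌋ × 310 = 219 × 310 mm
Y4: ⌊310/2⌋ × 219 = 155 × 219 mm
Y5: ⌊219/2⌋ × 155 = 109 × 155 mm

109 × 155 mm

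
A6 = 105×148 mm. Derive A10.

26 × 37 mm

A7: ⌊148/2⌋ × 105 = 74 × 105 mm
A8: ⌊105/2⌋ × 74 = 52 × 74 mm
A9: ⌊74/2⌋ × 52 = 37 × 52 mm
A10: ⌊52/2⌋ × 37 = 26 × 37 mm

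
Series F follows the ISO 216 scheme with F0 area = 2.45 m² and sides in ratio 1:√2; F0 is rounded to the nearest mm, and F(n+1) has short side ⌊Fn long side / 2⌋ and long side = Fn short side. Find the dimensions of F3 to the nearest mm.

Let F0's short side be w mm. w · w√2 = 2.45 m² = 2,450,000 mm², so w ≈ 1316.2 mm and w√2 ≈ 1861.4 mm → F0 = 1316 × 1861 mm.
F1: ⌊1861/2⌋ × 1316 = 930 × 1316 mm
F2: ⌊1316/2⌋ × 930 = 658 × 930 mm
F3: ⌊930/2⌋ × 658 = 465 × 658 mm

465 × 658 mm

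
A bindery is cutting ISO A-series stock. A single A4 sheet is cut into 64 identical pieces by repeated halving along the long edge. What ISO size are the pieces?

A10

64 = 2^6, so 6 halving steps.
A4 → A5 → … → A10 after 6 steps.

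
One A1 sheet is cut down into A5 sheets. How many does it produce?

Each ISO step halves the sheet: 1 × A1 → 2 × A2 → 4 × A3 → 8 × A4 → …
From A1 to A5 is 4 halving steps: 2^4 = 16.

16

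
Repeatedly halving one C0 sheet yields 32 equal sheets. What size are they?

32 = 2^5, so 5 halving steps.
C0 → C1 → … → C5 after 5 steps.

C5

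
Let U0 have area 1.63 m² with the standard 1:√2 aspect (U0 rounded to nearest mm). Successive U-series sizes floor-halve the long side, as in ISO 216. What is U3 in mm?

Let U0's short side be w mm. w · w√2 = 1.63 m² = 1,630,000 mm², so w ≈ 1073.6 mm and w√2 ≈ 1518.3 mm → U0 = 1074 × 1518 mm.
U1: ⌊1518/2⌋ × 1074 = 759 × 1074 mm
U2: ⌊1074/2⌋ × 759 = 537 × 759 mm
U3: ⌊759/2⌋ × 537 = 379 × 537 mm

379 × 537 mm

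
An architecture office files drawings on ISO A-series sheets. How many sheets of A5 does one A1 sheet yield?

16

Each ISO step halves the sheet: 1 × A1 → 2 × A2 → 4 × A3 → 8 × A4 → …
From A1 to A5 is 4 halving steps: 2^4 = 16.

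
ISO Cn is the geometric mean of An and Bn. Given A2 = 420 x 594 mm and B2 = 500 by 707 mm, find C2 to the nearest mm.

Short side: √(420 · 500) = √210000 ≈ 458.3 → 458 mm
Long side: √(594 · 707) = √419958 ≈ 648.0 → 648 mm

458 × 648 mm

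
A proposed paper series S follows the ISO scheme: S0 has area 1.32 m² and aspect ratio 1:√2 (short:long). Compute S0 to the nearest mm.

966 × 1366 mm

Let the short side be w mm. Then w · w√2 = 1.32 m² = 1,320,000 mm².
w² = 1,320,000/√2, so w ≈ 966.1 mm; long side = w√2 ≈ 1366.3 mm.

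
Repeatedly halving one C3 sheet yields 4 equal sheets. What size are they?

C5

4 = 2^2, so 2 halving steps.
C3 → C4 → … → C5 after 2 steps.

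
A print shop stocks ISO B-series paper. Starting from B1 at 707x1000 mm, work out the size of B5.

B2: ⌊1000/2⌋ × 707 = 500 × 707 mm
B3: ⌊707/2⌋ × 500 = 353 × 500 mm
B4: ⌊500/2⌋ × 353 = 250 × 353 mm
B5: ⌊353/2⌋ × 250 = 176 × 250 mm

176 × 250 mm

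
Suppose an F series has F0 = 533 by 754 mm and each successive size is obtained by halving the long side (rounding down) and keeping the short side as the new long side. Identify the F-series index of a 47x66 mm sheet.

F0: 533 × 754 mm
F1: 377 × 533 mm
F2: 266 × 377 mm
F3: 188 × 266 mm
F4: 133 × 188 mm
F5: 94 × 133 mm
F6: 66 × 94 mm
F7: 47 × 66 mm
F8: 33 × 47 mm
→ matches F7.

F7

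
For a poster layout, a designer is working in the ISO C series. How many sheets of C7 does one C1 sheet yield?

C1 = 648 × 917 mm; C7 = 81 × 114 mm.
Each halving step doubles the count; 6 steps from C1 to C7.
2^6 = 64.

64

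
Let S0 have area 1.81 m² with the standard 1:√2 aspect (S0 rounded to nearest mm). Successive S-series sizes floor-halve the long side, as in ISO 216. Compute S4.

282 × 400 mm

Let S0's short side be w mm. w · w√2 = 1.81 m² = 1,810,000 mm², so w ≈ 1131.3 mm and w√2 ≈ 1599.9 mm → S0 = 1131 × 1600 mm.
S1: ⌊1600/2⌋ × 1131 = 800 × 1131 mm
S2: ⌊1131/2⌋ × 800 = 565 × 800 mm
S3: ⌊800/2⌋ × 565 = 400 × 565 mm
S4: ⌊565/2⌋ × 400 = 282 × 400 mm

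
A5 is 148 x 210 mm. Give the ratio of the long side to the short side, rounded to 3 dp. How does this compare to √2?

210 / 148 = 1.419
ISO 216 targets √2 ≈ 1.414; the +0.005 deviation is from mm rounding.

1.419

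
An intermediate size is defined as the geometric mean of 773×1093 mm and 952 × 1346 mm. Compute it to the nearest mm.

Short side: √(773 · 952) = √735896 ≈ 857.8 → 858 mm
Long side: √(1093 · 1346) = √1471178 ≈ 1212.9 → 1213 mm

858 × 1213 mm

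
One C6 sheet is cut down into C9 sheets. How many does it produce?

Each ISO step halves the sheet: 1 × C6 → 2 × C7 → 4 × C8 → 8 × C9
From C6 to C9 is 3 halving steps: 2^3 = 8.

8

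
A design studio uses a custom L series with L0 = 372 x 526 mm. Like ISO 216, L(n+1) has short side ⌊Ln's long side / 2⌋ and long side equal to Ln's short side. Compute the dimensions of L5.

65 × 93 mm

L1: ⌊526/2⌋ × 372 = 263 × 372 mm
L2: ⌊372/2⌋ × 263 = 186 × 263 mm
L3: ⌊263/2⌋ × 186 = 131 × 186 mm
L4: ⌊186/2⌋ × 131 = 93 × 131 mm
L5: ⌊131/2⌋ × 93 = 65 × 93 mm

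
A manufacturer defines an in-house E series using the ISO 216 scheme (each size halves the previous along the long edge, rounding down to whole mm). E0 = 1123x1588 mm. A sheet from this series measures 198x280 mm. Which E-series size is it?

E5

E0: 1123 × 1588 mm
E1: 794 × 1123 mm
E2: 561 × 794 mm
E3: 397 × 561 mm
E4: 280 × 397 mm
E5: 198 × 280 mm
E6: 140 × 198 mm
→ matches E5.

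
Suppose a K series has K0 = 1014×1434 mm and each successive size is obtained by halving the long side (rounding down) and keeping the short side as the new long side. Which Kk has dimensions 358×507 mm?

K3

K0: 1014 × 1434 mm
K1: 717 × 1014 mm
K2: 507 × 717 mm
K3: 358 × 507 mm
K4: 253 × 358 mm
→ matches K3.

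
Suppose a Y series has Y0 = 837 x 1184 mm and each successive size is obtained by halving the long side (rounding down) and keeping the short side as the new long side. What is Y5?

Y1: ⌊1184/2⌋ × 837 = 592 × 837 mm
Y2: ⌊837/2⌋ × 592 = 418 × 592 mm
Y3: ⌊592/2⌋ × 418 = 296 × 418 mm
Y4: ⌊418/2⌋ × 296 = 209 × 296 mm
Y5: ⌊296/2⌋ × 209 = 148 × 209 mm

148 × 209 mm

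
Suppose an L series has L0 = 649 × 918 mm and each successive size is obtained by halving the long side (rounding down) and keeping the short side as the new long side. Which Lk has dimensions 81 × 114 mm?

L6

L0: 649 × 918 mm
L1: 459 × 649 mm
L2: 324 × 459 mm
L3: 229 × 324 mm
L4: 162 × 229 mm
L5: 114 × 162 mm
L6: 81 × 114 mm
L7: 57 × 81 mm
→ matches L6.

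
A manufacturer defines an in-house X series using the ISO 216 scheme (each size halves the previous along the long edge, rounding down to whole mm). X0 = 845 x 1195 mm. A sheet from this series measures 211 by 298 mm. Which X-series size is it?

X0: 845 × 1195 mm
X1: 597 × 845 mm
X2: 422 × 597 mm
X3: 298 × 422 mm
X4: 211 × 298 mm
X5: 149 × 211 mm
→ matches X4.

X4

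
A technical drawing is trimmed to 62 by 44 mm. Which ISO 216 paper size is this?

Aspect ratio 62/44 ≈ 1.409 — close to the ISO √2 ≈ 1.414.
In the B-series (B0 = 1000 × 1414 mm): B9 = 44 × 62 mm.

B9 (44 × 62 mm)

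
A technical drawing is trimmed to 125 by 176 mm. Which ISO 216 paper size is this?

B6 (125 × 176 mm)

Aspect ratio 176/125 ≈ 1.408 — close to the ISO √2 ≈ 1.414.
In the B-series (B0 = 1000 × 1414 mm): B6 = 125 × 176 mm.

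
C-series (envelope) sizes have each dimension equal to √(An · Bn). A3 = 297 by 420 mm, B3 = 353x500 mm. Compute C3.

324 × 458 mm

Short side: √(297 · 353) = √104841 ≈ 323.8 → 324 mm
Long side: √(420 · 500) = √210000 ≈ 458.3 → 458 mm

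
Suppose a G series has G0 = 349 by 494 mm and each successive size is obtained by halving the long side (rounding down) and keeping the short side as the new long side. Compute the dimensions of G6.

43 × 61 mm

G1 = 247 × 349 mm (from G0 by 1 halving).
G2: ⌊349/2⌋ × 247 = 174 × 247 mm
G3: ⌊247/2⌋ × 174 = 123 × 174 mm
G4: ⌊174/2⌋ × 123 = 87 × 123 mm
G5: ⌊123/2⌋ × 87 = 61 × 87 mm
G6: ⌊87/2⌋ × 61 = 43 × 61 mm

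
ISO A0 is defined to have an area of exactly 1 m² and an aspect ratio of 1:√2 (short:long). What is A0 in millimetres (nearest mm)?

841 × 1189 mm

Let the short side be w mm. Then the long side is w√2 and w · w√2 = 10⁶ mm².
w² = 10⁶/√2, so w = 1000 / 2^(1/4) ≈ 840.9 mm; long side = 1000 · 2^(1/4) ≈ 1189.2 mm.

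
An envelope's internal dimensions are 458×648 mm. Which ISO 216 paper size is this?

Aspect ratio 648/458 ≈ 1.415 — close to the ISO √2 ≈ 1.414.
In the C-series (envelope sizes, between A and B): C2 = 458 × 648 mm.

C2 (458 × 648 mm)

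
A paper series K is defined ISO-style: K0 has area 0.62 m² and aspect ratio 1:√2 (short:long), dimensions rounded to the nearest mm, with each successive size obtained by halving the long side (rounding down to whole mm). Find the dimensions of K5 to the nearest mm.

117 × 165 mm

Let K0's short side be w mm. w · w√2 = 0.62 m² = 620,000 mm², so w ≈ 662.1 mm and w√2 ≈ 936.4 mm → K0 = 662 × 936 mm.
K1: ⌊936/2⌋ × 662 = 468 × 662 mm
K2: ⌊662/2⌋ × 468 = 331 × 468 mm
K3: ⌊468/2⌋ × 331 = 234 × 331 mm
K4: ⌊331/2⌋ × 234 = 165 × 234 mm
K5: ⌊234/2⌋ × 165 = 117 × 165 mm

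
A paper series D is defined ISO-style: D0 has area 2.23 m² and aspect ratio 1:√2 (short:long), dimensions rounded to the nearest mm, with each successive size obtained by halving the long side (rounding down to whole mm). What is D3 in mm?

444 × 628 mm

Let D0's short side be w mm. w · w√2 = 2.23 m² = 2,230,000 mm², so w ≈ 1255.7 mm and w√2 ≈ 1775.9 mm → D0 = 1256 × 1776 mm.
D1: ⌊1776/2⌋ × 1256 = 888 × 1256 mm
D2: ⌊1256/2⌋ × 888 = 628 × 888 mm
D3: ⌊888/2⌋ × 628 = 444 × 628 mm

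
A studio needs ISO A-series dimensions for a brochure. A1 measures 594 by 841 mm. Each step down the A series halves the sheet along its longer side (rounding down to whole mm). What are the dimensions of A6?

105 × 148 mm

A2: ⌊841/2⌋ × 594 = 420 × 594 mm
A3: ⌊594/2⌋ × 420 = 297 × 420 mm
A4: ⌊420/2⌋ × 297 = 210 × 297 mm
A5: ⌊297/2⌋ × 210 = 148 × 210 mm
A6: ⌊210/2⌋ × 148 = 105 × 148 mm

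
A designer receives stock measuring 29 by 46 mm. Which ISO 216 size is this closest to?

Aspect ratio 46/29 ≈ 1.586 (ISO target is √2 ≈ 1.414).
In the B-series (B0 = 1000 × 1414 mm): B10 = 31 × 44 mm.
Off by 4 mm total — nearest standard size.

B10 (31 × 44 mm)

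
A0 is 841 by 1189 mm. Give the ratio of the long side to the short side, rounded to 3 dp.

1189 / 841 = 1.414
Matches √2 ≈ 1.414 — the ISO 216 defining ratio.

1.414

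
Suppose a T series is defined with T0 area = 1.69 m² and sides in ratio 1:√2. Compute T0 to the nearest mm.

Let the short side be w mm. Then w · w√2 = 1.69 m² = 1,690,000 mm².
w² = 1,690,000/√2, so w ≈ 1093.2 mm; long side = w√2 ≈ 1546.0 mm.

1093 × 1546 mm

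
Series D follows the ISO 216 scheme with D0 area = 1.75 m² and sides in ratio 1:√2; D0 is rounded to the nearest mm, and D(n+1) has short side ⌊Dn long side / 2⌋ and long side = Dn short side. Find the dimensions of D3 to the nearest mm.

Let D0's short side be w mm. w · w√2 = 1.75 m² = 1,750,000 mm², so w ≈ 1112.4 mm and w√2 ≈ 1573.2 mm → D0 = 1112 × 1573 mm.
D1: ⌊1573/2⌋ × 1112 = 786 × 1112 mm
D2: ⌊1112/2⌋ × 786 = 556 × 786 mm
D3: ⌊786/2⌋ × 556 = 393 × 556 mm

393 × 556 mm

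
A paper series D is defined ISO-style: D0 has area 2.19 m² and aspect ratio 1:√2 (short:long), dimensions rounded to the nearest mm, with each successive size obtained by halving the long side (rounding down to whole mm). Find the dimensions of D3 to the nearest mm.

440 × 622 mm

Let D0's short side be w mm. w · w√2 = 2.19 m² = 2,190,000 mm², so w ≈ 1244.4 mm and w√2 ≈ 1759.9 mm → D0 = 1244 × 1760 mm.
D1: ⌊1760/2⌋ × 1244 = 880 × 1244 mm
D2: ⌊1244/2⌋ × 880 = 622 × 880 mm
D3: ⌊880/2⌋ × 622 = 440 × 622 mm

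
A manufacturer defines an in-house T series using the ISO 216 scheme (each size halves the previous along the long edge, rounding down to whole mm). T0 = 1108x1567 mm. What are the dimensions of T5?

T1: ⌊1567/2⌋ × 1108 = 783 × 1108 mm
T2: ⌊1108/2⌋ × 783 = 554 × 783 mm
T3: ⌊783/2⌋ × 554 = 391 × 554 mm
T4: ⌊554/2⌋ × 391 = 277 × 391 mm
T5: ⌊391/2⌋ × 277 = 195 × 277 mm

195 × 277 mm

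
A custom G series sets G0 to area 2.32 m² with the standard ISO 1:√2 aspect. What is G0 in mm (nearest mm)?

Let the short side be w mm. Then w · w√2 = 2.32 m² = 2,320,000 mm².
w² = 2,320,000/√2, so w ≈ 1280.8 mm; long side = w√2 ≈ 1811.3 mm.

1281 × 1811 mm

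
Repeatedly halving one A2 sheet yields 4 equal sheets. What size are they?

4 = 2^2, so 2 halving steps.
A2 → A3 → … → A4 after 2 steps.

A4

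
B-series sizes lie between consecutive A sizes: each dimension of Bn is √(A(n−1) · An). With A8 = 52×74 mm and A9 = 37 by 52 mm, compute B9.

Short side: √(52 · 37) = √1924 ≈ 43.9 → 44 mm
Long side: √(74 · 52) = √3848 ≈ 62.0 → 62 mm

44 × 62 mm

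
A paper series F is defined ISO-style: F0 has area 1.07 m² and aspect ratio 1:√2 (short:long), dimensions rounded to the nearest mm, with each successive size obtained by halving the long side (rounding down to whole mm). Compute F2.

Let F0's short side be w mm. w · w√2 = 1.07 m² = 1,070,000 mm², so w ≈ 869.8 mm and w√2 ≈ 1230.1 mm → F0 = 870 × 1230 mm.
F1: ⌊1230/2⌋ × 870 = 615 × 870 mm
F2: ⌊870/2⌋ × 615 = 435 × 615 mm

435 × 615 mm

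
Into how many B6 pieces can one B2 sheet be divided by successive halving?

16

Each ISO step halves the sheet: 1 × B2 → 2 × B3 → 4 × B4 → 8 × B5 → …
From B2 to B6 is 4 halving steps: 2^4 = 16.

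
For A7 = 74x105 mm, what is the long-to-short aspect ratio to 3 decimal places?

105 / 74 = 1.419
ISO 216 targets √2 ≈ 1.414; the +0.005 deviation is from mm rounding.

1.419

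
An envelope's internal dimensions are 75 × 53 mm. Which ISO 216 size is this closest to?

Aspect ratio 75/53 ≈ 1.415 — close to the ISO √2 ≈ 1.414.
In the A-series (A0 area = 1 m²): A8 = 52 × 74 mm.
Off by 2 mm total — nearest standard size.

A8 (52 × 74 mm)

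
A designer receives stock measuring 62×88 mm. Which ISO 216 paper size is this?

B8 (62 × 88 mm)

Aspect ratio 88/62 ≈ 1.419 — close to the ISO √2 ≈ 1.414.
In the B-series (B0 = 1000 × 1414 mm): B8 = 62 × 88 mm.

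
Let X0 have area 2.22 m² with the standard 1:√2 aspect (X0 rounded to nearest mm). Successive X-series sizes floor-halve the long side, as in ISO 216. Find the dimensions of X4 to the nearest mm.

313 × 443 mm

Let X0's short side be w mm. w · w√2 = 2.22 m² = 2,220,000 mm², so w ≈ 1252.9 mm and w√2 ≈ 1771.9 mm → X0 = 1253 × 1772 mm.
X1: ⌊1772/2⌋ × 1253 = 886 × 1253 mm
X2: ⌊1253/2⌋ × 886 = 626 × 886 mm
X3: ⌊886/2⌋ × 626 = 443 × 626 mm
X4: ⌊626/2⌋ × 443 = 313 × 443 mm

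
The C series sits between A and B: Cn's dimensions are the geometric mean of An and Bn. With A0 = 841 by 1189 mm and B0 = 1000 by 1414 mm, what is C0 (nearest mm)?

Short side: √(841 · 1000) = √841000 ≈ 917.1 → 917 mm
Long side: √(1189 · 1414) = √1681246 ≈ 1296.6 → 1297 mm

917 × 1297 mm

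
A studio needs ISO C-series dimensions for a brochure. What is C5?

C0 = 917 × 1297 mm (C0 is the geometric mean of A0 and B0, aspect 1:√2).
C1: ⌊1297/2⌋ × 917 = 648 × 917 mm
C2: ⌊917/2⌋ × 648 = 458 × 648 mm
C3: ⌊648/2⌋ × 458 = 324 × 458 mm
C4: ⌊458/2⌋ × 324 = 229 × 324 mm
C5: ⌊324/2⌋ × 229 = 162 × 229 mm

162 × 229 mm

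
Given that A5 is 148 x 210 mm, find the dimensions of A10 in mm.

26 × 37 mm

A6: ⌊210/2⌋ × 148 = 105 × 148 mm
A7: ⌊148/2⌋ × 105 = 74 × 105 mm
A8: ⌊105/2⌋ × 74 = 52 × 74 mm
A9: ⌊74/2⌋ × 52 = 37 × 52 mm
A10: ⌊52/2⌋ × 37 = 26 × 37 mm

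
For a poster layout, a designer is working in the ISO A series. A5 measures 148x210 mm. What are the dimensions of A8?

A6: ⌊210/2⌋ × 148 = 105 × 148 mm
A7: ⌊148/2⌋ × 105 = 74 × 105 mm
A8: ⌊105/2⌋ × 74 = 52 × 74 mm

52 × 74 mm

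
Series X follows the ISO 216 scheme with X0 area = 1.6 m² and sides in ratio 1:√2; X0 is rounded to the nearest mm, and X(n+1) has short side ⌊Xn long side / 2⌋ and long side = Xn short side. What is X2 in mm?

Let X0's short side be w mm. w · w√2 = 1.6 m² = 1,600,000 mm², so w ≈ 1063.7 mm and w√2 ≈ 1504.2 mm → X0 = 1064 × 1504 mm.
X1: ⌊1504/2⌋ × 1064 = 752 × 1064 mm
X2: ⌊1064/2⌋ × 752 = 532 × 752 mm

532 × 752 mm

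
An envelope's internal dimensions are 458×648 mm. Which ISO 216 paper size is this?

C2 (458 × 648 mm)

Aspect ratio 648/458 ≈ 1.415 — close to the ISO √2 ≈ 1.414.
In the C-series (envelope sizes, between A and B): C2 = 458 × 648 mm.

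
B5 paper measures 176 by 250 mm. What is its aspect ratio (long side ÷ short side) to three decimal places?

1.420

250 / 176 = 1.420
ISO 216 targets √2 ≈ 1.414; the +0.006 deviation is from mm rounding.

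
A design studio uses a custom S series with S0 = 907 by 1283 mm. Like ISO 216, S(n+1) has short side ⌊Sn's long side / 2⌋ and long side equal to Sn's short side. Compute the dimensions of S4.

226 × 320 mm

S1: ⌊1283/2⌋ × 907 = 641 × 907 mm
S2: ⌊907/2⌋ × 641 = 453 × 641 mm
S3: ⌊641/2⌋ × 453 = 320 × 453 mm
S4: ⌊453/2⌋ × 320 = 226 × 320 mm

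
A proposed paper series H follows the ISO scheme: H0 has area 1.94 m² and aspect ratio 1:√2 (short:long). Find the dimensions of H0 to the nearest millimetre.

Let the short side be w mm. Then w · w√2 = 1.94 m² = 1,940,000 mm².
w² = 1,940,000/√2, so w ≈ 1171.2 mm; long side = w√2 ≈ 1656.4 mm.

1171 × 1656 mm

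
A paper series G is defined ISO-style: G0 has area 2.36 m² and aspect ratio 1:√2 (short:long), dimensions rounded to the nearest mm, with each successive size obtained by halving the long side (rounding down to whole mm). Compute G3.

Let G0's short side be w mm. w · w√2 = 2.36 m² = 2,360,000 mm², so w ≈ 1291.8 mm and w√2 ≈ 1826.9 mm → G0 = 1292 × 1827 mm.
G1: ⌊1827/2⌋ × 1292 = 913 × 1292 mm
G2: ⌊1292/2⌋ × 913 = 646 × 913 mm
G3: ⌊913/2⌋ × 646 = 456 × 646 mm

456 × 646 mm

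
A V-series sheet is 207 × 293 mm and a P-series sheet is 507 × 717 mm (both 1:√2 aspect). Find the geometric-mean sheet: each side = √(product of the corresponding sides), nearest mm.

324 × 458 mm

Short side: √(207 · 507) = √104949 ≈ 324.0 → 324 mm
Long side: √(293 · 717) = √210081 ≈ 458.3 → 458 mm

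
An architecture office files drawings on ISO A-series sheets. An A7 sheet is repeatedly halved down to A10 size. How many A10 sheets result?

Each ISO step halves the sheet: 1 × A7 → 2 × A8 → 4 × A9 → 8 × A10
From A7 to A10 is 3 halving steps: 2^3 = 8.

8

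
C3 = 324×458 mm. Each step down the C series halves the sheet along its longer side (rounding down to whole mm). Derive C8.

57 × 81 mm

C4: ⌊458/2⌋ × 324 = 229 × 324 mm
C5: ⌊324/2⌋ × 229 = 162 × 229 mm
C6: ⌊229/2⌋ × 162 = 114 × 162 mm
C7: ⌊162/2⌋ × 114 = 81 × 114 mm
C8: ⌊114/2⌋ × 81 = 57 × 81 mm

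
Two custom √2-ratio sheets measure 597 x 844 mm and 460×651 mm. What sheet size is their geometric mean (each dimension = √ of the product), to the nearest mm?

Short side: √(597 · 460) = √274620 ≈ 524.0 → 524 mm
Long side: √(844 · 651) = √549444 ≈ 741.2 → 741 mm

524 × 741 mm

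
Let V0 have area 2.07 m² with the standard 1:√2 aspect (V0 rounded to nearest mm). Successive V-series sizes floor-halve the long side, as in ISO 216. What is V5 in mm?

213 × 302 mm

Let V0's short side be w mm. w · w√2 = 2.07 m² = 2,070,000 mm², so w ≈ 1209.8 mm and w√2 ≈ 1711.0 mm → V0 = 1210 × 1711 mm.
V1: ⌊1711/2⌋ × 1210 = 855 × 1210 mm
V2: ⌊1210/2⌋ × 855 = 605 × 855 mm
V3: ⌊855/2⌋ × 605 = 427 × 605 mm
V4: ⌊605/2⌋ × 427 = 302 × 427 mm
V5: ⌊427/2⌋ × 302 = 213 × 302 mm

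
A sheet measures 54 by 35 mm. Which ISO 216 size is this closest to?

Aspect ratio 54/35 ≈ 1.543 (ISO target is √2 ≈ 1.414).
In the A-series (A0 area = 1 m²): A9 = 37 × 52 mm.
Off by 4 mm total — nearest standard size.

A9 (37 × 52 mm)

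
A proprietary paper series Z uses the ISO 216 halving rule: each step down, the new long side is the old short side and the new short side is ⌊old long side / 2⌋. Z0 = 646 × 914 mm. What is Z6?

Z1: ⌊914/2⌋ × 646 = 457 × 646 mm
Z2: ⌊646/2⌋ × 457 = 323 × 457 mm
Z3: ⌊457/2⌋ × 323 = 228 × 323 mm
Z4: ⌊323/2⌋ × 228 = 161 × 228 mm
Z5: ⌊228/2⌋ × 161 = 114 × 161 mm
Z6: ⌊161/2⌋ × 114 = 80 × 114 mm

80 × 114 mm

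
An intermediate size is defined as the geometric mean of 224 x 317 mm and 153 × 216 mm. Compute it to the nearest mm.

185 × 262 mm

Short side: √(224 · 153) = √34272 ≈ 185.1 → 185 mm
Long side: √(317 · 216) = √68472 ≈ 261.7 → 262 mm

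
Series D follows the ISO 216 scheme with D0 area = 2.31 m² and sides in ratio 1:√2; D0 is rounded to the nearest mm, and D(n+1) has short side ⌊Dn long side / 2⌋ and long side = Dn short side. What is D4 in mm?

Let D0's short side be w mm. w · w√2 = 2.31 m² = 2,310,000 mm², so w ≈ 1278.1 mm and w√2 ≈ 1807.4 mm → D0 = 1278 × 1807 mm.
D1: ⌊1807/2⌋ × 1278 = 903 × 1278 mm
D2: ⌊1278/2⌋ × 903 = 639 × 903 mm
D3: ⌊903/2⌋ × 639 = 451 × 639 mm
D4: ⌊639/2⌋ × 451 = 319 × 451 mm

319 × 451 mm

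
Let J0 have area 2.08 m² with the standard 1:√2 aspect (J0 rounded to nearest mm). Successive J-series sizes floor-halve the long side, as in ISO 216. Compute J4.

303 × 428 mm

Let J0's short side be w mm. w · w√2 = 2.08 m² = 2,080,000 mm², so w ≈ 1212.8 mm and w√2 ≈ 1715.1 mm → J0 = 1213 × 1715 mm.
J1: ⌊1715/2⌋ × 1213 = 857 × 1213 mm
J2: ⌊1213/2⌋ × 857 = 606 × 857 mm
J3: ⌊857/2⌋ × 606 = 428 × 606 mm
J4: ⌊606/2⌋ × 428 = 303 × 428 mm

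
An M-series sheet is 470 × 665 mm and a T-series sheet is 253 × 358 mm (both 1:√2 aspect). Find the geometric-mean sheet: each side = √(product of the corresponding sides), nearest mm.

Short side: √(470 · 253) = √118910 ≈ 344.8 → 345 mm
Long side: √(665 · 358) = √238070 ≈ 487.9 → 488 mm

345 × 488 mm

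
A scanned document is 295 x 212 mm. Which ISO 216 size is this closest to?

A4 (210 × 297 mm)

Aspect ratio 295/212 ≈ 1.392 (ISO target is √2 ≈ 1.414).
In the A-series (A0 area = 1 m²): A4 = 210 × 297 mm.
Off by 4 mm total — nearest standard size.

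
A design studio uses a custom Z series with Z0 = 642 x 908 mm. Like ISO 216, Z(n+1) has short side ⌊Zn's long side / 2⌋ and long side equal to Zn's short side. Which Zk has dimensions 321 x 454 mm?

Z2

Z0: 642 × 908 mm
Z1: 454 × 642 mm
Z2: 321 × 454 mm
Z3: 227 × 321 mm
→ matches Z2.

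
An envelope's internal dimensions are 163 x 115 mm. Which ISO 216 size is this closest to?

C6 (114 × 162 mm)

Aspect ratio 163/115 ≈ 1.417 — close to the ISO √2 ≈ 1.414.
In the C-series (envelope sizes, between A and B): C6 = 114 × 162 mm.
Off by 2 mm total — nearest standard size.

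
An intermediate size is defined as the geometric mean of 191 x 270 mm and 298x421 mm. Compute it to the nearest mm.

Short side: √(191 · 298) = √56918 ≈ 238.6 → 239 mm
Long side: √(270 · 421) = √113670 ≈ 337.1 → 337 mm

239 × 337 mm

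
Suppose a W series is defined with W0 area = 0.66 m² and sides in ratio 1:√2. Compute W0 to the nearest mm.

683 × 966 mm

Let the short side be w mm. Then w · w√2 = 0.66 m² = 660,000 mm².
w² = 660,000/√2, so w ≈ 683.1 mm; long side = w√2 ≈ 966.1 mm.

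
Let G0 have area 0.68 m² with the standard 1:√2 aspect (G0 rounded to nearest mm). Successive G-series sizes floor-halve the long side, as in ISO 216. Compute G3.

245 × 346 mm

Let G0's short side be w mm. w · w√2 = 0.68 m² = 680,000 mm², so w ≈ 693.4 mm and w√2 ≈ 980.6 mm → G0 = 693 × 981 mm.
G1: ⌊981/2⌋ × 693 = 490 × 693 mm
G2: ⌊693/2⌋ × 490 = 346 × 490 mm
G3: ⌊490/2⌋ × 346 = 245 × 346 mm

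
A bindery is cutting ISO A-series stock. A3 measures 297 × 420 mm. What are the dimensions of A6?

A4: ⌊420/2⌋ × 297 = 210 × 297 mm
A5: ⌊297/2⌋ × 210 = 148 × 210 mm
A6: ⌊210/2⌋ × 148 = 105 × 148 mm

105 × 148 mm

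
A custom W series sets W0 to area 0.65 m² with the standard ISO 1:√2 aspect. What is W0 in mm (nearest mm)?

678 × 959 mm

Let the short side be w mm. Then w · w√2 = 0.65 m² = 650,000 mm².
w² = 650,000/√2, so w ≈ 678.0 mm; long side = w√2 ≈ 958.8 mm.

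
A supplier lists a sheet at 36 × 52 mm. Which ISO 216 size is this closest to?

A9 (37 × 52 mm)

Aspect ratio 52/36 ≈ 1.444 (ISO target is √2 ≈ 1.414).
In the A-series (A0 area = 1 m²): A9 = 37 × 52 mm.
Off by 1 mm total — nearest standard size.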